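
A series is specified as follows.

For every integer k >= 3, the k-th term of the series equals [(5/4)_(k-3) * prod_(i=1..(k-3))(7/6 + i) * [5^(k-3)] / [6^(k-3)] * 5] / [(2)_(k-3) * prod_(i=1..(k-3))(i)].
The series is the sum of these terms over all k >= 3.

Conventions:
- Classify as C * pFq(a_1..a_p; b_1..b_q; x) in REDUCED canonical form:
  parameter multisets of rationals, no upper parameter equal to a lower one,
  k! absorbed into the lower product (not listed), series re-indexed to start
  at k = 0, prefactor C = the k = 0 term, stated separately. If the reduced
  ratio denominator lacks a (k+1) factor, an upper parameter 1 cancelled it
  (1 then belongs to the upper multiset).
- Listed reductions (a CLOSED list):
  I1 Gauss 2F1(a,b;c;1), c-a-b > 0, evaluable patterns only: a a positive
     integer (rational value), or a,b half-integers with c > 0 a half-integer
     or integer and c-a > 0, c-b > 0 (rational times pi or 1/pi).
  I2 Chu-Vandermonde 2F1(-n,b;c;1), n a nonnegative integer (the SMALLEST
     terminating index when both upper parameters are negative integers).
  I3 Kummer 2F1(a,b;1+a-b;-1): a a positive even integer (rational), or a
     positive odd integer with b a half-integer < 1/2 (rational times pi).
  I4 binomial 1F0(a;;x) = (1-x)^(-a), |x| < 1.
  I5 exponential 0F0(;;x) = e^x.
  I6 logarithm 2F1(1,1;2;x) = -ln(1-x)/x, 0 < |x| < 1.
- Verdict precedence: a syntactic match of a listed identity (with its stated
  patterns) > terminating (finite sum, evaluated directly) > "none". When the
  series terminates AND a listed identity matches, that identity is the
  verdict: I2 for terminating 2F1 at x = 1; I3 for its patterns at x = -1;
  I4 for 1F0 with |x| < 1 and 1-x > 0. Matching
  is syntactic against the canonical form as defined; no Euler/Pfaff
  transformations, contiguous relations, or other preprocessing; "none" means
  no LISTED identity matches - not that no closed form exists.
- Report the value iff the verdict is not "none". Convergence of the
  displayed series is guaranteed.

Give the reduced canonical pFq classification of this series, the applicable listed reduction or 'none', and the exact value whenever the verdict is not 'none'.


x = 5/6 here; the reduced form reads 2F1, upper {5/4, 13/6}, lower {2}, C = 5. Verdict: none. No listed pattern accepts 2F1(5/4, 13/6; 2; 5/6).

The tell: from the first term 5: the two geometric factors (C = 5) combine into one argument.
Adjacent-term ratio: r(k) = (5/6) * (k+5/4) (k+13/6) / [(k+2) (k+1)] - rational in k, leading ratio (5/6); with t_0 = 5, classification follows.


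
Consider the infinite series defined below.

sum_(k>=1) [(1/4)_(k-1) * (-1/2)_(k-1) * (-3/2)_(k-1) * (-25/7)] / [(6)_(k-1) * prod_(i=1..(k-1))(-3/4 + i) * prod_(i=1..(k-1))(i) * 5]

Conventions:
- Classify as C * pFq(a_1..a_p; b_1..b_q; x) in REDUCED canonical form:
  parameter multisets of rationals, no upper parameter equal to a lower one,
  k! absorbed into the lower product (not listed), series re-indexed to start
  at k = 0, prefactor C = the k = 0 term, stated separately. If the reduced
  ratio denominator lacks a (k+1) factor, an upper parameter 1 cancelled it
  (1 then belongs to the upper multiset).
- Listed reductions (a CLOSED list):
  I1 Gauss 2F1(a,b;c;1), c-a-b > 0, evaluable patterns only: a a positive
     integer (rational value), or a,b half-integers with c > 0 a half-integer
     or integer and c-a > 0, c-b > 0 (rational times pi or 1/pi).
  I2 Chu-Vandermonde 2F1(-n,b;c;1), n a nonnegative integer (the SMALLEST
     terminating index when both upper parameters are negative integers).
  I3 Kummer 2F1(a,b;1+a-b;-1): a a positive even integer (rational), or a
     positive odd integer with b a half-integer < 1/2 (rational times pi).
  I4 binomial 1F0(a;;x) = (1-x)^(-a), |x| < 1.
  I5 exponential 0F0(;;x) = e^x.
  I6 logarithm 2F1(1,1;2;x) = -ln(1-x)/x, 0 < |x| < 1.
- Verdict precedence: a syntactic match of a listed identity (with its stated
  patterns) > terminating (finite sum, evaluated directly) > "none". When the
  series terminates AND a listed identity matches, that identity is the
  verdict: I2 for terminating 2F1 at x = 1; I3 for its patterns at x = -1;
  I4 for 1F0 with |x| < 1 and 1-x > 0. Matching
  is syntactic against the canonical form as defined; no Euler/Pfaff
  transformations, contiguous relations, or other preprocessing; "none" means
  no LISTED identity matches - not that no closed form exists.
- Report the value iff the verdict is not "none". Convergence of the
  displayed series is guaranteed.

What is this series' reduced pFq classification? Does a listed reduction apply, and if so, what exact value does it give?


At argument 1: a 2F1 with upper {-3/2, -1/2}, lower {6}, scaled by C = -5/7. Verdict: Gauss (I1, half-integer pattern) fires (x = 1; upper {-3/2, -1/2} half-integers, c = 6 in the evaluable pattern). Sum: (-5242880/2081079) / pi.

Key step: x = 1 and the parameter 1/4 appears in both the upper and lower lists and cancels.
Adjacent-term ratio: r(k) = 1 * (k-3/2) (k-1/2) / [(k+6) (k+1)] - poly over poly, x = 1 from leading terms; C = -5/7 at k = 0.


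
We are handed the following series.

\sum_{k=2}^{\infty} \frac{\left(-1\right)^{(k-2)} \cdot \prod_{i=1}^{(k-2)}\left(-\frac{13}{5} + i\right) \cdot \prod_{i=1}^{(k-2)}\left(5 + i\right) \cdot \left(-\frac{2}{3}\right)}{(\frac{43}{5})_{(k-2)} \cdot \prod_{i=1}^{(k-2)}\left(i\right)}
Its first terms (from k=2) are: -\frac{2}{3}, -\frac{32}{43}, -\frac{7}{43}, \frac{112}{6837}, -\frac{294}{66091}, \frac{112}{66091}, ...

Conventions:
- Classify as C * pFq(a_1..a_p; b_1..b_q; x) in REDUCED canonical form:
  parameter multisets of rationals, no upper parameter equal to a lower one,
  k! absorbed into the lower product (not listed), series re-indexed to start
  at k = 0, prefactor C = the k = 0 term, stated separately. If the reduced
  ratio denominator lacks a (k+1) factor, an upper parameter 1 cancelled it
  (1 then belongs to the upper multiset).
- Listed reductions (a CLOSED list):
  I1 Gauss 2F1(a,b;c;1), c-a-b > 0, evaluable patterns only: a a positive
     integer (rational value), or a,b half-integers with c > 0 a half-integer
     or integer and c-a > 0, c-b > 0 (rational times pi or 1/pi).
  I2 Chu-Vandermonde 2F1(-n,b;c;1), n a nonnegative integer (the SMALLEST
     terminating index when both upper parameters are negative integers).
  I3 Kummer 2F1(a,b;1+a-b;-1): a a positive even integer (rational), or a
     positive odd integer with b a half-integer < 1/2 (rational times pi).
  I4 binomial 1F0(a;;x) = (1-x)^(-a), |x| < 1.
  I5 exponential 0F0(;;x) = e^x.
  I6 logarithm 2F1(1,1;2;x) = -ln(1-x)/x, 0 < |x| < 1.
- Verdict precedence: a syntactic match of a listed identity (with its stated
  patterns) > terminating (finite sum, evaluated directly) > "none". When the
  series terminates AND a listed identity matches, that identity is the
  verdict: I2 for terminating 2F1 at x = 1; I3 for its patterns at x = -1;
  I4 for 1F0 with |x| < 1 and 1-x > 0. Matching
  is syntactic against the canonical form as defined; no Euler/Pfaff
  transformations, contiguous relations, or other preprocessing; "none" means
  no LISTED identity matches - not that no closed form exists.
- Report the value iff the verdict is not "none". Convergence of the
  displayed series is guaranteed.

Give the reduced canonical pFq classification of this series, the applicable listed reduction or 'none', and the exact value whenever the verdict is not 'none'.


Classification (C = -\frac{2}{3}): 2F1 with upper {-\frac{8}{5}, 6}, lower {\frac{43}{5}}, argument x = -1. Verdict: Kummer's theorem (I3) fires (x = -1; c = \frac{43}{5} equals 1+a-b for upper {-\frac{8}{5}, 6}: listed pattern). Hence: -\frac{2926}{1875}.

The tell: with t_0 = -\frac{2}{3}, the product of the first k integers (C = -2/3, x = -1) is k!.
Step ratio: r(k) = -1 * (k-\frac{8}{5}) (k+6) / [(k+\frac{43}{5}) (k+1)] - rational in k, leading ratio -1; with t_0 = -\frac{2}{3}, classification follows.


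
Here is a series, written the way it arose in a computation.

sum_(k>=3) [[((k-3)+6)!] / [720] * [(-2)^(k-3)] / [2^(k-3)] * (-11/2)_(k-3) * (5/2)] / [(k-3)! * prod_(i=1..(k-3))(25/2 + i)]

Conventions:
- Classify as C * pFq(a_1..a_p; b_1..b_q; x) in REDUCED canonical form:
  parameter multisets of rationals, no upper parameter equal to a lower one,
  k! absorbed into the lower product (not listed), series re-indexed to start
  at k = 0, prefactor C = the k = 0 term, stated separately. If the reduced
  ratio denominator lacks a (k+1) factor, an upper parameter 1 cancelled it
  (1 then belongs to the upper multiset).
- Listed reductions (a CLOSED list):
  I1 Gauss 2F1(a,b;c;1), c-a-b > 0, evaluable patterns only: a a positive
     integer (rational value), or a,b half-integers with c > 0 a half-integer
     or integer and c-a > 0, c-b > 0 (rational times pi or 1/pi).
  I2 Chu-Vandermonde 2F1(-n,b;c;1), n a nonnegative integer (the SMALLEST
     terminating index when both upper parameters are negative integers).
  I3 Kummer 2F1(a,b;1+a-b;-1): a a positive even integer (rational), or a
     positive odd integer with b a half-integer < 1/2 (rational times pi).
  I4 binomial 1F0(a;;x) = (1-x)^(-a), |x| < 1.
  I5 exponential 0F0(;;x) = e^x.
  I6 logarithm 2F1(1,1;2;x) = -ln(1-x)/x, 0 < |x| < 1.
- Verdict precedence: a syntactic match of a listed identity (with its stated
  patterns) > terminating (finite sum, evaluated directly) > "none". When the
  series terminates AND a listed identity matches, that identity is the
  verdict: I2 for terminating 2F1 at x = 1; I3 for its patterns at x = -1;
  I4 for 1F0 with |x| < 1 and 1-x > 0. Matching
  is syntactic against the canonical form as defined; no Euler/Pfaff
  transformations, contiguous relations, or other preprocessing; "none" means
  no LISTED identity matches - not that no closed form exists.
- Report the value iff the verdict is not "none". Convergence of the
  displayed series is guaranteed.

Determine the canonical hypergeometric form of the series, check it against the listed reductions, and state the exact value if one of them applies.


Key observation: x = (-1) and the lower running product (prefactor 5/2) is a rising factorial.
Consecutive-term ratio: r(k) = (-1) * (k-11/2) (k+7) / [(k+27/2) (k+1)] - poly over poly, x = (-1) from leading terms; C = 5/2 at k = 0.

Classification (C = 5/2): 2F1 with upper {-11/2, 7}, lower {27/2}, argument x = -1. Verdict: this is Kummer (I3) (x = -1; c = 27/2 equals 1+a-b for upper {-11/2, 7}: listed pattern). Sum: (4647768125/536870912) * pi.


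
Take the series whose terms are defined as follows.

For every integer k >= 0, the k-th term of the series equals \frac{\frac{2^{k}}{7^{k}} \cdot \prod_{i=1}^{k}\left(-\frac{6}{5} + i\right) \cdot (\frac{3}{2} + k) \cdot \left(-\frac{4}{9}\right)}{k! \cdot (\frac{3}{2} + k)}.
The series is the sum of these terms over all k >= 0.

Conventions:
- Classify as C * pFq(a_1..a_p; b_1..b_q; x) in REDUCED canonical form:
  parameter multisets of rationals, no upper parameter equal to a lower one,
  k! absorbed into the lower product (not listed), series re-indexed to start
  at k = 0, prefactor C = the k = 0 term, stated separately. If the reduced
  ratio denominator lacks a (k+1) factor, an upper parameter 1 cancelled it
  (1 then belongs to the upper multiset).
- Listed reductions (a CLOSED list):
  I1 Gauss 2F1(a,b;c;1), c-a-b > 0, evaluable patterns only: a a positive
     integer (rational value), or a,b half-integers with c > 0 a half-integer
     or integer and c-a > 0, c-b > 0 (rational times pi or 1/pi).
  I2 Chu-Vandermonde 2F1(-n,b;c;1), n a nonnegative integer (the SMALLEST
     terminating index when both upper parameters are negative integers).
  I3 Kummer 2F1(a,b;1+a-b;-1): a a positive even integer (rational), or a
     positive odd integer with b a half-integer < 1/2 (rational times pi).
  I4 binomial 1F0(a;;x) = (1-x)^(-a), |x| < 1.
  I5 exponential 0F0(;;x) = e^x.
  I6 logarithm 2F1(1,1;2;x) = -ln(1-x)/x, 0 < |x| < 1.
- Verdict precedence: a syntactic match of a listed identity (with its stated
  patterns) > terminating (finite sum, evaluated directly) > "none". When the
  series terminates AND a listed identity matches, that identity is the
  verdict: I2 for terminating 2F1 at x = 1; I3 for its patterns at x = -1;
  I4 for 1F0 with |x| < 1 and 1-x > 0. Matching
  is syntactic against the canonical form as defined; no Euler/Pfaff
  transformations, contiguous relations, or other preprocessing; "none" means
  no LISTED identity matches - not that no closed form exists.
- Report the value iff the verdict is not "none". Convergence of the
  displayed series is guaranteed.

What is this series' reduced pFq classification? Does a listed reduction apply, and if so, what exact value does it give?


At argument \frac{2}{7}: a 1F0 with upper {-\frac{1}{5}}, lower {-}, scaled by C = -\frac{4}{9}. Verdict (x = \frac{2}{7}): the I4 binomial reduction applies (the 1F0 binomial series: exponent 1/5, x = \frac{2}{7}). Sum: \left(-\frac{4}{9}\right) \cdot \left(\frac{5}{7}\right)^{\frac{1}{5}}.

Key step: t_0 = -\frac{4}{9} here, and the running product (C = -4/9, x = 2/7) telescopes to a rising factorial.
Step ratio: r(k) = \frac{2}{7} * (k-\frac{1}{5}) / [(k+1)] - poly over poly, x = \frac{2}{7} from leading terms; C = -\frac{4}{9} at k = 0.


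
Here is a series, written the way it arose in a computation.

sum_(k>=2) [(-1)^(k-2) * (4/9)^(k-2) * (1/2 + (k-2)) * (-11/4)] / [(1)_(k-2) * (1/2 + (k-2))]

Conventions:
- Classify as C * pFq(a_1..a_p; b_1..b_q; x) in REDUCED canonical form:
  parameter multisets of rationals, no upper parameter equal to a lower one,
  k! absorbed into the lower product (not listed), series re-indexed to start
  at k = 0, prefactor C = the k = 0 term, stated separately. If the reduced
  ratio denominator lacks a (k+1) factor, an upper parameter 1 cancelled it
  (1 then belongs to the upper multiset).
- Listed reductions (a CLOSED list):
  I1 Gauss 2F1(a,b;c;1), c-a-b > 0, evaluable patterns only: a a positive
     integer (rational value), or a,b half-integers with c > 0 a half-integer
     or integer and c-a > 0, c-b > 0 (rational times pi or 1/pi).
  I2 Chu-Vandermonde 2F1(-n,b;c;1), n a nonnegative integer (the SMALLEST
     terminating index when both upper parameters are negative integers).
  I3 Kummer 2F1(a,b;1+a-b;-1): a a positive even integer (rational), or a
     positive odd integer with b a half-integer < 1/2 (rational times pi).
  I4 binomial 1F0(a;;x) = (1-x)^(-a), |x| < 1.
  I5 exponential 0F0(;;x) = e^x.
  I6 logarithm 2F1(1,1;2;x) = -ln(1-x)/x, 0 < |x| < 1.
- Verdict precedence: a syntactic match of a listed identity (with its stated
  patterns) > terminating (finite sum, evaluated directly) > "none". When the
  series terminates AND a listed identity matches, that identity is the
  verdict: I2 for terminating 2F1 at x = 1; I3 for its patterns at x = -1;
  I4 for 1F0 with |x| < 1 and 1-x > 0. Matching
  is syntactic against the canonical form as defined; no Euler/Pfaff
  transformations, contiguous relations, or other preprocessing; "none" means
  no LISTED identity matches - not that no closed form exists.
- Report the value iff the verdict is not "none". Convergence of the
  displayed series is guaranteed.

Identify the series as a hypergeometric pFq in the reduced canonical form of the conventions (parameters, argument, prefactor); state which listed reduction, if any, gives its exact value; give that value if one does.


Prefactor -11/4, argument -4/9: 0F0 with upper {-} over lower {-}. Verdict (x = -4/9): the exponential series (I5) applies (the 0F0 exponential series at x = -4/9). Its exact value is (-11/4) * e^(-4/9).

The tell: t_0 = -11/4 here, and the (-1)^k factor (C = -11/4) folds into the argument's sign.
Adjacent-term ratio: r(k) = (-4/9) * 1 / [(k+1)] - rational; roots negated = parameters, x = (-4/9), C = -11/4.


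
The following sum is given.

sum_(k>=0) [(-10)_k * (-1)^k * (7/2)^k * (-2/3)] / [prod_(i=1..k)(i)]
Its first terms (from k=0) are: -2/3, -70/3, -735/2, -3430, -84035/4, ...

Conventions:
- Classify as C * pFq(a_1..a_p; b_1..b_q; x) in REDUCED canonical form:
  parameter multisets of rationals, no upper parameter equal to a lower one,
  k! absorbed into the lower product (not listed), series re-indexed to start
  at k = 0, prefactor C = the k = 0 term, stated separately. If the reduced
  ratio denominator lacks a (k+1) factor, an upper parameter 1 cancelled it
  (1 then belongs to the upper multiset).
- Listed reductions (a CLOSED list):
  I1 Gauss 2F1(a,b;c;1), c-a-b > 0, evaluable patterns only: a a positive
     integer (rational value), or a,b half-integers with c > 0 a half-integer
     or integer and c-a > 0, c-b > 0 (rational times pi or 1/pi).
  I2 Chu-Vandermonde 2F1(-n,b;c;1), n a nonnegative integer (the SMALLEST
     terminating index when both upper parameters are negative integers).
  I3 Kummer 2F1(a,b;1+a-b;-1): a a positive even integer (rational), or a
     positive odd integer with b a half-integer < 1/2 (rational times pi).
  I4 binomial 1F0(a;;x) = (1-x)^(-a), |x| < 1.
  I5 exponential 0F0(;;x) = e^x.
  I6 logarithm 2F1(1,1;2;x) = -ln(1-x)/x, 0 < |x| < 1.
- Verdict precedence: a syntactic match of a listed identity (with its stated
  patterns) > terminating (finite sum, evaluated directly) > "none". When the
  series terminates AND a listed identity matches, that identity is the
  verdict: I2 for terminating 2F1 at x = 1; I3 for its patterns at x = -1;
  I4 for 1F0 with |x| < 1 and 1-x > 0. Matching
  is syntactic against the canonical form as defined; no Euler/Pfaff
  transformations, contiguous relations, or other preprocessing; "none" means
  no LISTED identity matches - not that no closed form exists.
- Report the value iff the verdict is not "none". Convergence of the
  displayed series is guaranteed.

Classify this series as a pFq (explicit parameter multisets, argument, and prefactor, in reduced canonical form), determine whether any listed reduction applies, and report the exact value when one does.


Prefactor -2/3, argument -7/2: 1F0 with upper {-10} over lower {-}. Verdict: terminating - upper -10 stops the sum at k = 10; the 11 terms are added exactly. Exact value: -1162261467/512.

First insight: t_0 being -2/3, the (-1)^k factor (prefactor -2/3) folds into the argument's sign.
Consecutive-term ratio: r(k) = (-7/2) * (k-10) / [(k+1)] - rational in k. x = (-7/2); t_0 = -2/3; negate the roots.


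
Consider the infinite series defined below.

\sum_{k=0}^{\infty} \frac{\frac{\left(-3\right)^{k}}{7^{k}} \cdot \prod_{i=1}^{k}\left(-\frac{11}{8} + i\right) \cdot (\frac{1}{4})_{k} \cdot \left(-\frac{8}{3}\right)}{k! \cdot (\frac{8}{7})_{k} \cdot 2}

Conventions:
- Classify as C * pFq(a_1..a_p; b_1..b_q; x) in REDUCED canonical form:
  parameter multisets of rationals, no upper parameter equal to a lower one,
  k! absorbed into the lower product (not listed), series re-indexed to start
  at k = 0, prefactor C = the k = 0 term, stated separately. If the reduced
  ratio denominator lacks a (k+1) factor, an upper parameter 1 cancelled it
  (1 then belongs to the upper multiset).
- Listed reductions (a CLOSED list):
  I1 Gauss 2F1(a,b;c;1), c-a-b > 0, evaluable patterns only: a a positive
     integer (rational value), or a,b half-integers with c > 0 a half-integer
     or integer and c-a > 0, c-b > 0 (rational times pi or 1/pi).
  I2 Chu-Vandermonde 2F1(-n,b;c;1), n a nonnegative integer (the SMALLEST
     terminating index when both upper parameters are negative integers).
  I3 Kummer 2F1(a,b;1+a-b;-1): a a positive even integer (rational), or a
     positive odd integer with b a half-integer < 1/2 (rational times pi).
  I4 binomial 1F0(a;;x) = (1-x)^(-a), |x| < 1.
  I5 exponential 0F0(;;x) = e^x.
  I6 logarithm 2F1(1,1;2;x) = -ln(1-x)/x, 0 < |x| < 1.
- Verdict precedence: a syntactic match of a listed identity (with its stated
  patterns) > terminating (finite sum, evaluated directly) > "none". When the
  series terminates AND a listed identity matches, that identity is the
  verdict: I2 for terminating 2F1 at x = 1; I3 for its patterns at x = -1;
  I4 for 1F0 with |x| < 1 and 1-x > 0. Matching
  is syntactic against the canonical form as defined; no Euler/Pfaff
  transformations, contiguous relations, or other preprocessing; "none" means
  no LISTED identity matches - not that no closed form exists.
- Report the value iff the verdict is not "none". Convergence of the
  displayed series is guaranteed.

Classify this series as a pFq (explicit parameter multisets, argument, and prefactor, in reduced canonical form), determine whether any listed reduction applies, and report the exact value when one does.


First insight: t_0 being -\frac{4}{3}, the running product (C = -4/3, x = -3/7) telescopes to a rising factorial.
Step ratio: r(k) = -\frac{3}{7} * (k-\frac{3}{8}) (k+\frac{1}{4}) / [(k+\frac{8}{7}) (k+1)] ; factor over Q: parameters, x = -\frac{3}{7}, and C = -\frac{4}{3}.

With C = -\frac{4}{3}: the canonical form is 2F1(-\frac{3}{8}, \frac{1}{4}; \frac{8}{7}; -\frac{3}{7}). Verdict: none (x = -\frac{3}{7}): each listed identity misses the multisets {-\frac{3}{8}, \frac{1}{4}} ; {\frac{8}{7}}.


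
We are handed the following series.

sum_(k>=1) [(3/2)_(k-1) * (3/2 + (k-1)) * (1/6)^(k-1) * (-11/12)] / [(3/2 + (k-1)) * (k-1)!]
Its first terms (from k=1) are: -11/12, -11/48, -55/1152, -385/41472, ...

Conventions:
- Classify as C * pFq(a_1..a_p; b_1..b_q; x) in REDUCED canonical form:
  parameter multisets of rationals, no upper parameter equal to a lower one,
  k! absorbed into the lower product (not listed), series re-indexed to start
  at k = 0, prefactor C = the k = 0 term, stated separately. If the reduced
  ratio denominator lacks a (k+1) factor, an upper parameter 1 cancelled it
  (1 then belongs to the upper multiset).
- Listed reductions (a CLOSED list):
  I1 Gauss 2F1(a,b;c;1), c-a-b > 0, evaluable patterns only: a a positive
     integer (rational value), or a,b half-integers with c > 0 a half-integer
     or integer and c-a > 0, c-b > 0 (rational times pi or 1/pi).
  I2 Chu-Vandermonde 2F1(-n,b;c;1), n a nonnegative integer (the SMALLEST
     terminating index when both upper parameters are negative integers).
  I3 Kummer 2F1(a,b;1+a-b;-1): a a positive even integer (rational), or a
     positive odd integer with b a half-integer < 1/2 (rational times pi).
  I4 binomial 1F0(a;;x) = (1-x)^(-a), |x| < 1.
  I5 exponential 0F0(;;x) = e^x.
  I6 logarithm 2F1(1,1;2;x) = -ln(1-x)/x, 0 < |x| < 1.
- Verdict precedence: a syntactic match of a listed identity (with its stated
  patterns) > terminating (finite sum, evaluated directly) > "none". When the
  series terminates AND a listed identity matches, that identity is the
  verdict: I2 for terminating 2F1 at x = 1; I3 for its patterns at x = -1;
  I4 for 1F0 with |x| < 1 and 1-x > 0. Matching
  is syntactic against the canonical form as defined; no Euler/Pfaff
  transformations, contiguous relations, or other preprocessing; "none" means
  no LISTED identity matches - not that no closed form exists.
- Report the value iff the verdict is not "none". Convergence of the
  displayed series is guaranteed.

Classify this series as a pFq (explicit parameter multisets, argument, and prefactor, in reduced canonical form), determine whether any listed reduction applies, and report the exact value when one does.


At argument 1/6: a 1F0 with upper {3/2}, lower {-}, scaled by C = -11/12. Verdict at x = 1/6: binomial (I4) matches (the 1F0 binomial series: exponent -3/2, x = 1/6). Value: (-11/12) * (5/6)^(-3/2).

First insight: t_0 being -11/12, the factor k + 3/2 cancels (top and bottom), leaving C = -11/12, x = 1/6.
Consecutive-term ratio: r(k) = (1/6) * (k+3/2) / [(k+1)] - rational in k. x = (1/6); t_0 = -11/12; negate the roots.


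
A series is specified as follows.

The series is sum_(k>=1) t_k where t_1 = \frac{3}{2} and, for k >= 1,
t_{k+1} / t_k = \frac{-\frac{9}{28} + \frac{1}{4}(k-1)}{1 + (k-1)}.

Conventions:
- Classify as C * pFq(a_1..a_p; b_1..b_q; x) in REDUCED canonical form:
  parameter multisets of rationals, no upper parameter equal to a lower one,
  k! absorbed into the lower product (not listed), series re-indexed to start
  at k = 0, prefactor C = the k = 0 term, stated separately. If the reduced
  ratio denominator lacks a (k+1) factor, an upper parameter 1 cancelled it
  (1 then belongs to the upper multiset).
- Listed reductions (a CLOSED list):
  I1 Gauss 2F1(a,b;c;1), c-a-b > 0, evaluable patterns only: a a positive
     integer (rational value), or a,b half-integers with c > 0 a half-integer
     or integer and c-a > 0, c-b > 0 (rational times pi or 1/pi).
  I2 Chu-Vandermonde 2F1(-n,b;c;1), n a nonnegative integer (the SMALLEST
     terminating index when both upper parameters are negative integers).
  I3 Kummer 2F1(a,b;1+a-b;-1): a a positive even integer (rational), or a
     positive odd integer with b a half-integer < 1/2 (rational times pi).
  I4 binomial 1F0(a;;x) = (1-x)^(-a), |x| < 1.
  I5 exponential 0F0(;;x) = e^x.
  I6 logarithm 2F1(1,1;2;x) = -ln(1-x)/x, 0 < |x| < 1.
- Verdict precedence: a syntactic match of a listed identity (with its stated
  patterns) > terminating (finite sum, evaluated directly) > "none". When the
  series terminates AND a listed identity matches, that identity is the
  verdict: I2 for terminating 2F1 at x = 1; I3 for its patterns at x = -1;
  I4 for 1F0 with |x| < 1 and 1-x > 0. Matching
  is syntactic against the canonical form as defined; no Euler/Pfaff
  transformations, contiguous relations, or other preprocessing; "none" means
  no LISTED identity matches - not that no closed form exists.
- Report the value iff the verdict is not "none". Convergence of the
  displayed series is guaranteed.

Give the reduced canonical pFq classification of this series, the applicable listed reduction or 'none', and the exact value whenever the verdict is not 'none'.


With C = \frac{3}{2}: the canonical form is 1F0(-\frac{9}{7}; -; \frac{1}{4}). Verdict: this is the I4 binomial reduction (the 1F0 binomial series: exponent 9/7, x = \frac{1}{4}). Value: \frac{3}{2} \cdot \left(\frac{3}{4}\right)^{\frac{9}{7}}.

Key step: from the first term \frac{3}{2}: roots of the ratio polynomials (C = 3/2) are the negated parameters.
Term ratio: r(k) = \frac{1}{4} * (k-\frac{9}{7}) / [(k+1)] ; factor over Q: parameters, x = \frac{1}{4}, and C = \frac{3}{2}.


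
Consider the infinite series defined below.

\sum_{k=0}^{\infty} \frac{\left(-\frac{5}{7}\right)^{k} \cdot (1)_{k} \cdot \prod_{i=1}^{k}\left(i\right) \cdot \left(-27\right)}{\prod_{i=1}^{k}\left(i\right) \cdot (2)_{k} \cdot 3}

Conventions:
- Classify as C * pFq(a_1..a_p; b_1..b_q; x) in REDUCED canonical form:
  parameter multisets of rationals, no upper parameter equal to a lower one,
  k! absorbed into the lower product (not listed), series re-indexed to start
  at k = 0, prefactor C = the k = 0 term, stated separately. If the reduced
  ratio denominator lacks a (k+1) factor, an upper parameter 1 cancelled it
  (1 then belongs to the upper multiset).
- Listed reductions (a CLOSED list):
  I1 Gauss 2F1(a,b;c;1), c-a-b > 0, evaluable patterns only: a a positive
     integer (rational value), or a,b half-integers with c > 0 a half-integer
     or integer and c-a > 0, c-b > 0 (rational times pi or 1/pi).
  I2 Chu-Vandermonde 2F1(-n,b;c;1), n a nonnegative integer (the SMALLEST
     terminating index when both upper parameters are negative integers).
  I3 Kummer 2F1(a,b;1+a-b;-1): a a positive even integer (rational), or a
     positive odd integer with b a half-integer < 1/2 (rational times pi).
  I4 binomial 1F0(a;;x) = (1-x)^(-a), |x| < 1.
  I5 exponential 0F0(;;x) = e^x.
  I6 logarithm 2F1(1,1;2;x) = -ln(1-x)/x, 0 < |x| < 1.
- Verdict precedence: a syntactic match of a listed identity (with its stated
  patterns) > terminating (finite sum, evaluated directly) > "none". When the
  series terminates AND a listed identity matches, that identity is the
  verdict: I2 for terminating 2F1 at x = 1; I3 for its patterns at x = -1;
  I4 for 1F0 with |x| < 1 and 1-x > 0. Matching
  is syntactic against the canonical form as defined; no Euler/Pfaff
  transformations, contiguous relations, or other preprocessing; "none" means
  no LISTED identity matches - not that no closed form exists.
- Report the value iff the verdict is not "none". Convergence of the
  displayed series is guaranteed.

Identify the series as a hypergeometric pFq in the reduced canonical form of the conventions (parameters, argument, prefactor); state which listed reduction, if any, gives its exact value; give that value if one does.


Classification (C = -9): 2F1 with upper {1, 1}, lower {2}, argument x = -\frac{5}{7}. Verdict (x = -\frac{5}{7}): the logarithmic series (I6) applies (the logarithm: parameters (1,1;2), x = -\frac{5}{7}). Sum: \left(-\frac{63}{5}\right) \cdot \ln\left(\frac{12}{7}\right).

Key step: t_0 being -9, the constant factors (C = -9, x = -5/7) combine into one prefactor.
Step ratio: r(k) = -\frac{5}{7} * (k+1) (k+1) / [(k+2) (k+1)] - rational; roots negated = parameters, x = -\frac{5}{7}, C = -9.


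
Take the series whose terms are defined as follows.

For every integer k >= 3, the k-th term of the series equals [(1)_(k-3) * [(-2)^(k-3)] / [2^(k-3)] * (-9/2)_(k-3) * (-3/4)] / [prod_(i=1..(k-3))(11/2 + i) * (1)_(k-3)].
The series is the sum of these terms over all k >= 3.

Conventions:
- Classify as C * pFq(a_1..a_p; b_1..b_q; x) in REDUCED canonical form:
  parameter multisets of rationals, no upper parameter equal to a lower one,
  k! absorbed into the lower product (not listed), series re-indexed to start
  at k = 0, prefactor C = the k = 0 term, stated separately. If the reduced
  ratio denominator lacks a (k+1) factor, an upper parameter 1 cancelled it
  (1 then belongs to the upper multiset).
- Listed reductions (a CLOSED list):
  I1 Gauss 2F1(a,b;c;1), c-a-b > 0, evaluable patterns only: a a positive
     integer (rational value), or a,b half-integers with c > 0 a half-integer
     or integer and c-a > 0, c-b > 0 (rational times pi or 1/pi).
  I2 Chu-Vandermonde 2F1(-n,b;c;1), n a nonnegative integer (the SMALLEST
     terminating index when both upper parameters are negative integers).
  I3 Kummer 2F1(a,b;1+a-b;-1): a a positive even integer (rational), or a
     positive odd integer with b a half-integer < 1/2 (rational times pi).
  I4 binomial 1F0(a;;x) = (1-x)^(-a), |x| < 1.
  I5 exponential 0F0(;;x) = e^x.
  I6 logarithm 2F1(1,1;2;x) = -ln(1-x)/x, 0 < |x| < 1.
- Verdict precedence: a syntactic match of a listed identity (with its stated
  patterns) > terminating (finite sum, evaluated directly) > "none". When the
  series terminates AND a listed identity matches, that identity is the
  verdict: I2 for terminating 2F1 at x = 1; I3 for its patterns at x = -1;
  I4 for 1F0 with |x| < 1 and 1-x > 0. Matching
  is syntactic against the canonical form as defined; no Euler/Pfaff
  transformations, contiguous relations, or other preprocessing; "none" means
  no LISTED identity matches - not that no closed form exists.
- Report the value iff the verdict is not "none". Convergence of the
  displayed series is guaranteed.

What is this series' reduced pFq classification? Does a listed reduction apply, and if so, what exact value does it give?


With C = -3/4: the canonical form is 2F1(-9/2, 1; 13/2; -1). Verdict (x = -1): Kummer (I3) applies (x = -1; c = 13/2 equals 1+a-b for upper {-9/2, 1}: listed pattern). Exact value: (-2079/4096) * pi.

Key observation: t_0 = -3/4 here, and (1)_k (C = -3/4) is k! itself.
Ratio: r(k) = (-1) * (k-9/2) (k+1) / [(k+13/2) (k+1)] - poly over poly, x = (-1) from leading terms; C = -3/4 at k = 0.


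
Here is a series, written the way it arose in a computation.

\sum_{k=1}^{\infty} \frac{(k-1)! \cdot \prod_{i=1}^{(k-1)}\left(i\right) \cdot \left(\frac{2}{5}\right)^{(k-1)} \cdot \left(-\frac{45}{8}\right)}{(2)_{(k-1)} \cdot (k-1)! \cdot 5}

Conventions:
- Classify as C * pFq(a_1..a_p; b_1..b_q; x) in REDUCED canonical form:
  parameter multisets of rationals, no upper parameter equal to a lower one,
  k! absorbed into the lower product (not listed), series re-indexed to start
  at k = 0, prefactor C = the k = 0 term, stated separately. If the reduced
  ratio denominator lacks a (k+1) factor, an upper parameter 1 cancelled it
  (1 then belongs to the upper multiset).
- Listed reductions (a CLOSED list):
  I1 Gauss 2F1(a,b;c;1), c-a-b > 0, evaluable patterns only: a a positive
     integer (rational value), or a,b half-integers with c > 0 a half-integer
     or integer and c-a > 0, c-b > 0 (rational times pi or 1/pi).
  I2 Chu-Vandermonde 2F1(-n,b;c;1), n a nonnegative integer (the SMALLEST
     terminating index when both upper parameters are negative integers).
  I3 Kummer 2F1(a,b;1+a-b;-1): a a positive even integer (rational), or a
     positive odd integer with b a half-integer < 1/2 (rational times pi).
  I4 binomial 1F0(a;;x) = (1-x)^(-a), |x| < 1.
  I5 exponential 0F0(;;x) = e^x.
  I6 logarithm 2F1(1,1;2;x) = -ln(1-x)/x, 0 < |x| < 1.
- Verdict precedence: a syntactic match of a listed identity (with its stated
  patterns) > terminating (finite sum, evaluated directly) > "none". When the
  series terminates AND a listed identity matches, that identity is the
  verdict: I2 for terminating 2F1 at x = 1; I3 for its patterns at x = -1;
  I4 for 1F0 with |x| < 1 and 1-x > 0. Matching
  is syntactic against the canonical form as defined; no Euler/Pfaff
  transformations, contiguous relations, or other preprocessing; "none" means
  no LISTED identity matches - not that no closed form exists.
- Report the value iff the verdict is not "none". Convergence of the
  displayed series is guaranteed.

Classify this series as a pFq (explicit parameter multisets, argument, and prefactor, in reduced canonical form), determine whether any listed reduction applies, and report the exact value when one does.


Reduced: x = \frac{2}{5}, 2F1, upper = {1, 1}, lower = {2}, C = -\frac{9}{8}. Verdict: the logarithmic series (I6) matches (the logarithm: parameters (1,1;2), x = \frac{2}{5}). Exact value: \frac{45}{16} \cdot \ln\left(\frac{3}{5}\right).

Structural cue: x = \frac{2}{5} and the factorial ratio (C = -9/8) (k+a-1)!/(a-1)! is a rising factorial (a)_k.
Step ratio: r(k) = \frac{2}{5} * (k+1) (k+1) / [(k+2) (k+1)] - rational in k. x = \frac{2}{5}; t_0 = -\frac{9}{8}; negate the roots.


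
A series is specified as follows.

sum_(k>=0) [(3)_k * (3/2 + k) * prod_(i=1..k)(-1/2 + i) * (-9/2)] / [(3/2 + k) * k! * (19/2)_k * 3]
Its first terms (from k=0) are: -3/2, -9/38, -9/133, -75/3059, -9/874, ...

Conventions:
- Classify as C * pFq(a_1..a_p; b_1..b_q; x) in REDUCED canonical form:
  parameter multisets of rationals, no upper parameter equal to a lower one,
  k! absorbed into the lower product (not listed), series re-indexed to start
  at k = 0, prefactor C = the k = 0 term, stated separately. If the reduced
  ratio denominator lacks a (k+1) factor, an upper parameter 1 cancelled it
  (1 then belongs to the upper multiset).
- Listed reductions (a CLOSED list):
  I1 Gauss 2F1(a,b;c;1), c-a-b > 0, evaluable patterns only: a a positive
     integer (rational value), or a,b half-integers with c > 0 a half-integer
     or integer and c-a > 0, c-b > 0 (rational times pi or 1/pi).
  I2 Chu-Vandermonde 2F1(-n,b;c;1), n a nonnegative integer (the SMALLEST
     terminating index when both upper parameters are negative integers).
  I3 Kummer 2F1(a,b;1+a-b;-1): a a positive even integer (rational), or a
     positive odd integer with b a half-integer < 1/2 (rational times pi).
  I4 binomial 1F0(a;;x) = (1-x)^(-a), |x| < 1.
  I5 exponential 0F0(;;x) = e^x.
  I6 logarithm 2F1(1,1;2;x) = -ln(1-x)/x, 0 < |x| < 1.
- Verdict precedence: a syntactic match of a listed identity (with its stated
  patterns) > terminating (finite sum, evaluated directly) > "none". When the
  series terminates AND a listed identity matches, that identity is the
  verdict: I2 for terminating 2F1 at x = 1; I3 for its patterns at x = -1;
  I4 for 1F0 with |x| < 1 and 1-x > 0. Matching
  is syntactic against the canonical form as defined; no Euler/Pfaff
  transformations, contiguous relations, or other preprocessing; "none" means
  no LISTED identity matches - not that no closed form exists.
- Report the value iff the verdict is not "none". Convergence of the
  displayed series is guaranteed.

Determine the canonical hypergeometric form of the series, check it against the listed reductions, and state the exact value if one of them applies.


The series (x = 1) is 2F1: upper {1/2, 3}, lower {19/2}, prefactor -3/2. Verdict (x = 1): Gauss's theorem (I1) applies (x = 1: the Gamma ratio telescopes since c-a-b = 6 > 0 and a = 3 in Z>0). Value: -3315/1792.

The tell: from the first term -3/2: k + 3/2 divides numerator and denominator alike; C = -3/2, x = 1 after cancelling.
Adjacent-term ratio: r(k) = 1 * (k+1/2) (k+3) / [(k+19/2) (k+1)] - rational in k, leading ratio 1; with t_0 = -3/2, classification follows.


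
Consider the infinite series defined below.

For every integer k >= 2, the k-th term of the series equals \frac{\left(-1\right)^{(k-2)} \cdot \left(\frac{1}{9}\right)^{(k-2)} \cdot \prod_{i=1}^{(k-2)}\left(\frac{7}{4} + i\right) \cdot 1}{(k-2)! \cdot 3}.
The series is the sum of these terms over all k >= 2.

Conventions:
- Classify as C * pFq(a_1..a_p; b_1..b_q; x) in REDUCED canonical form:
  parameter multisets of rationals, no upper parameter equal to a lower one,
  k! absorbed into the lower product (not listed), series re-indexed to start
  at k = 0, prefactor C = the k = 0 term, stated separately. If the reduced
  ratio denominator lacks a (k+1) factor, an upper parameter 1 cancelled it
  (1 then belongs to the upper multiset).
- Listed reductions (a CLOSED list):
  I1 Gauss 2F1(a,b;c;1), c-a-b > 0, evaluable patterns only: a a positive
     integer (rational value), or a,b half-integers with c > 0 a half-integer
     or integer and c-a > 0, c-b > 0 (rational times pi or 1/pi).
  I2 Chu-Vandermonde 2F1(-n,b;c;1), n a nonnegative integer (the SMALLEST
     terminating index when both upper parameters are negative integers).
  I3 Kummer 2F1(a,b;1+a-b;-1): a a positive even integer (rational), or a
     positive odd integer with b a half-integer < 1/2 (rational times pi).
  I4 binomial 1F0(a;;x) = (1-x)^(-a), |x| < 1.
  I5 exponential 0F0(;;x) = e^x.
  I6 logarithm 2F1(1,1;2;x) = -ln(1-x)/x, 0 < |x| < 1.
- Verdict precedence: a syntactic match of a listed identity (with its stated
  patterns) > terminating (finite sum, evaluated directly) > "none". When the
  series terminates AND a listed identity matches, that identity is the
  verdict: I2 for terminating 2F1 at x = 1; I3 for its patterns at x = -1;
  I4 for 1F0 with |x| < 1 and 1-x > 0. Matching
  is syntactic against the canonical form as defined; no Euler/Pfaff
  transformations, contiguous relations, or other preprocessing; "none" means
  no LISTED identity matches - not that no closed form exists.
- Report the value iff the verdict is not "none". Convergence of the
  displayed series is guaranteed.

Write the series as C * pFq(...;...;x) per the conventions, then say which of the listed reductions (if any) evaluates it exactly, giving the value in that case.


This is \frac{1}{3} * 1F0(\frac{11}{4}; -; -\frac{1}{9}) in reduced canonical form. Verdict: the I4 binomial reduction matches (the 1F0 binomial series: exponent -11/4, x = -\frac{1}{9}). Exact value: \frac{1}{3} \cdot \left(\frac{10}{9}\right)^{-\frac{11}{4}}.

Key step: t_0 being \frac{1}{3}, the running product (prefactor 1/3) telescopes to a rising factorial.
Consecutive-term ratio: r(k) = -\frac{1}{9} * (k+\frac{11}{4}) / [(k+1)] - rational in k. x = -\frac{1}{9}; t_0 = \frac{1}{3}; negate the roots.


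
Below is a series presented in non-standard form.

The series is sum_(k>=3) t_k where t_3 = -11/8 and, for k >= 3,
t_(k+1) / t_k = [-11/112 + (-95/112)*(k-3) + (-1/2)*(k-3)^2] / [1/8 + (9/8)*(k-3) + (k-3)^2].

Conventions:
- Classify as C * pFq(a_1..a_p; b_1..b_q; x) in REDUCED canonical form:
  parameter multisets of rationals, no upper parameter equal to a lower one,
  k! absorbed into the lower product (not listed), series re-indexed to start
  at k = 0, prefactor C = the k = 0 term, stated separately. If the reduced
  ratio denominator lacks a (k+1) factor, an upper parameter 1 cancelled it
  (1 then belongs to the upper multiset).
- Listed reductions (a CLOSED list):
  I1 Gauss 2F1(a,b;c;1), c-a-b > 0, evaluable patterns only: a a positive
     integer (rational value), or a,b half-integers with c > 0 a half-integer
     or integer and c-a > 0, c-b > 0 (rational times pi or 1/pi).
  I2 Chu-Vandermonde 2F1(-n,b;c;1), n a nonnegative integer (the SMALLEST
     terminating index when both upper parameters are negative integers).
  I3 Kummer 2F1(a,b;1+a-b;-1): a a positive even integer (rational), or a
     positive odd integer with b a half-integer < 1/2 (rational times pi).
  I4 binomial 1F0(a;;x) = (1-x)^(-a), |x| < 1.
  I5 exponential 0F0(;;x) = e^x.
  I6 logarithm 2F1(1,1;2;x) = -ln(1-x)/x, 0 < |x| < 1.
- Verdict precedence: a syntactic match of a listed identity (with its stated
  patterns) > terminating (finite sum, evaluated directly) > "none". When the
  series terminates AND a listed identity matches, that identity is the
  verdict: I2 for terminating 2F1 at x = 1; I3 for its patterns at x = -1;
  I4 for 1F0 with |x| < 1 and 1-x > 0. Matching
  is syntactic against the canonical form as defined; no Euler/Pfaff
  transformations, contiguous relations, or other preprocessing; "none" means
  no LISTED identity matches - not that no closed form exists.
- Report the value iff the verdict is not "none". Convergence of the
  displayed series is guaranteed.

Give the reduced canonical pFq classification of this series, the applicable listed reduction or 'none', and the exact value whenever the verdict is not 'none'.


At argument -1/2: a 1F0 with upper {11/7}, lower {-}, scaled by C = -11/8. Verdict: this is the binomial series (I4) (the 1F0 binomial series: exponent -11/7, x = -1/2). Sum: (-11/8) * (3/2)^(-11/7).

First insight: t_0 being -11/8, the parameter 1/8 appears in both the upper and lower lists and cancels.
Ratio: r(k) = (-1/2) * (k+11/7) / [(k+1)] - rational in k, leading ratio (-1/2); with t_0 = -11/8, classification follows.
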